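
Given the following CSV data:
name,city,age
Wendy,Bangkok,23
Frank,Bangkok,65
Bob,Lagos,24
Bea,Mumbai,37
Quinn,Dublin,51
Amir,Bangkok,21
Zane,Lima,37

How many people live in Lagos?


Scanning city column for 'Lagos':
  Row 3: Bob -> MATCH
Total matches: 1

ANSWER: 1


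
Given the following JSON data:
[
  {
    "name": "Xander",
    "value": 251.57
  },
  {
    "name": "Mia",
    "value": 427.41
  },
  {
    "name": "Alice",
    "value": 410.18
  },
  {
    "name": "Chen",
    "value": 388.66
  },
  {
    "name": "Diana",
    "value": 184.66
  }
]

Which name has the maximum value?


Comparing values:
  Xander: 251.57
  Mia: 427.41
  Alice: 410.18
  Chen: 388.66
  Diana: 184.66
Maximum: Mia (427.41)

ANSWER: Mia


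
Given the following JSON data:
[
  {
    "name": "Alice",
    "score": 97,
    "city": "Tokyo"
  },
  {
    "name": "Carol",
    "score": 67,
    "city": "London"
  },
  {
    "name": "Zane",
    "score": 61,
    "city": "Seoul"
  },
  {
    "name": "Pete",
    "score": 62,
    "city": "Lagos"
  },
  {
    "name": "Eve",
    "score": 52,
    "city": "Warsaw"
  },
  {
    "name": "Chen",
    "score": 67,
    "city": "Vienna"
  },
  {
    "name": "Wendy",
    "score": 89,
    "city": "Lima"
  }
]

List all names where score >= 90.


Filtering records where score >= 90:
  Alice (score=97) -> YES
  Carol (score=67) -> no
  Zane (score=61) -> no
  Pete (score=62) -> no
  Eve (score=52) -> no
  Chen (score=67) -> no
  Wendy (score=89) -> no


ANSWER: Alice


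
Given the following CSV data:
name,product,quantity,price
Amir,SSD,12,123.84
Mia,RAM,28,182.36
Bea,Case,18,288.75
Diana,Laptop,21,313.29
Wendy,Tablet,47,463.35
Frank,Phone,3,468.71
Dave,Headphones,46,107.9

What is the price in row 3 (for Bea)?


Row 3: Bea
Column 'price' = 288.75

ANSWER: 288.75


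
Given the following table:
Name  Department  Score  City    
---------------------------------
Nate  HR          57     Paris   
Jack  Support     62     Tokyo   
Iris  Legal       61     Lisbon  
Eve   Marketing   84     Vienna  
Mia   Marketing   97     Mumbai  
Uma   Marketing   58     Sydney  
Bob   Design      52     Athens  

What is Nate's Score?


Row 1: Nate
Score = 57

ANSWER: 57


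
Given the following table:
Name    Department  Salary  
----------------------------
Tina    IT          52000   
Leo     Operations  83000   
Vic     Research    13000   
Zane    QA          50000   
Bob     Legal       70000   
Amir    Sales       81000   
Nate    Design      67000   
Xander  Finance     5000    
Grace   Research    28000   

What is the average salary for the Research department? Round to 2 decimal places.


Research department members:
  Vic: 13000
  Grace: 28000
Sum = 41000
Count = 2
Average = 41000 / 2 = 20500.00

ANSWER: 20500.00


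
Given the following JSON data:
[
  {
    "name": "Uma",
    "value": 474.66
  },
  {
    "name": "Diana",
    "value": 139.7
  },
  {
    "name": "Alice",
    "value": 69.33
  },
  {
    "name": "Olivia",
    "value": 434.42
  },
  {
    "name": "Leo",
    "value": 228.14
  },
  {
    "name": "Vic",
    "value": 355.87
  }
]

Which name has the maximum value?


Comparing values:
  Uma: 474.66
  Diana: 139.7
  Alice: 69.33
  Olivia: 434.42
  Leo: 228.14
  Vic: 355.87
Maximum: Uma (474.66)

ANSWER: Uma


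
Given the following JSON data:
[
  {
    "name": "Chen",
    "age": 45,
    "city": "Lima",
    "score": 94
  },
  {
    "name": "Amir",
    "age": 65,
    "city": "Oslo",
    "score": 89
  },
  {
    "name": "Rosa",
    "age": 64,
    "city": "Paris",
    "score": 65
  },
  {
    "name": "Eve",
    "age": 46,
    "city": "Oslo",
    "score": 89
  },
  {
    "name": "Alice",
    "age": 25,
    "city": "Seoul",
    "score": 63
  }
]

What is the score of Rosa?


Looking up record where name = Rosa
Record index: 2
Field 'score' = 65

ANSWER: 65


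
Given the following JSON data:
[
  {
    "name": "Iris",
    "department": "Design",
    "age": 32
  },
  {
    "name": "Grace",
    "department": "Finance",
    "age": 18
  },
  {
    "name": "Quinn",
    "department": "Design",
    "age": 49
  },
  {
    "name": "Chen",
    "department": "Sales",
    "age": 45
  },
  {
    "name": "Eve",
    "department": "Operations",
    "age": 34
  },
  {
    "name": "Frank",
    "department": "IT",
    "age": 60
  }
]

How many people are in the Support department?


Scanning records for department = Support
  No matches found
Count: 0

ANSWER: 0


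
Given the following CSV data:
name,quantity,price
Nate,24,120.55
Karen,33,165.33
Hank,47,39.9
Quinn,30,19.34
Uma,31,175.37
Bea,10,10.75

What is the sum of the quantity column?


Values in 'quantity' column:
  Row 1: 24
  Row 2: 33
  Row 3: 47
  Row 4: 30
  Row 5: 31
  Row 6: 10
Sum = 24 + 33 + 47 + 30 + 31 + 10 = 175

ANSWER: 175


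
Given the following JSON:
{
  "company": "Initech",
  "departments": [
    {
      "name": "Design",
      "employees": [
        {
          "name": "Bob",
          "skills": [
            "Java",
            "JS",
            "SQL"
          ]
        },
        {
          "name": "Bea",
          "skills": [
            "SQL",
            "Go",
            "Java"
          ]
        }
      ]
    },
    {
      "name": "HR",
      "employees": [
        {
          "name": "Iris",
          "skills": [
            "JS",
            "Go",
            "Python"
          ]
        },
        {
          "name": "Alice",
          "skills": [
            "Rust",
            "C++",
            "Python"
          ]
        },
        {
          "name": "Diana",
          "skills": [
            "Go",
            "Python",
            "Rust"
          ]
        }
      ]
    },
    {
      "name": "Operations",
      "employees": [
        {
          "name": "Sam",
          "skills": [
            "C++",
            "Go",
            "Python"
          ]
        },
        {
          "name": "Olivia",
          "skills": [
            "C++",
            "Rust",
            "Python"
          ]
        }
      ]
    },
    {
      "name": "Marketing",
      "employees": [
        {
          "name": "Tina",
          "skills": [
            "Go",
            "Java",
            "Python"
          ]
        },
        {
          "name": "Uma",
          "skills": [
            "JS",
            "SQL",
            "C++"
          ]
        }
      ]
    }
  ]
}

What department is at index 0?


Path: departments[0].name
Value: Design

ANSWER: Design


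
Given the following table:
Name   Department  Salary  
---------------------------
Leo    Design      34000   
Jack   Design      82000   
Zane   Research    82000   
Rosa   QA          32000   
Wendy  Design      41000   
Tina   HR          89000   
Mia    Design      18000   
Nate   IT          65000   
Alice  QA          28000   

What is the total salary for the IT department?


IT department members:
  Nate: 65000
Total = 65000 = 65000

ANSWER: 65000


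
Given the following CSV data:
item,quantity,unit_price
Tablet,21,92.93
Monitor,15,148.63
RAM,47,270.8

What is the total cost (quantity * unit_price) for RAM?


Row: RAM
quantity = 47
unit_price = 270.8
total = 47 * 270.8 = 12727.6

ANSWER: 12727.6


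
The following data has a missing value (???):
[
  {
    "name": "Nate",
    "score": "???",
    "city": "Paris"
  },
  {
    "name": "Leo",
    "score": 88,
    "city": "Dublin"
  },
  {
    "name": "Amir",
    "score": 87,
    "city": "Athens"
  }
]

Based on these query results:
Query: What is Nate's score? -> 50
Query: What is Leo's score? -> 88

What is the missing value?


The missing value is Nate's score
From query: Nate's score = 50

ANSWER: 50


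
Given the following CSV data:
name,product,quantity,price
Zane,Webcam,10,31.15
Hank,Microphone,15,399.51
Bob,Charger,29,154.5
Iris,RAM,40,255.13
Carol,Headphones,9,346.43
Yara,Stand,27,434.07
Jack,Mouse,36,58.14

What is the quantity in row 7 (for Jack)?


Row 7: Jack
Column 'quantity' = 36

ANSWER: 36


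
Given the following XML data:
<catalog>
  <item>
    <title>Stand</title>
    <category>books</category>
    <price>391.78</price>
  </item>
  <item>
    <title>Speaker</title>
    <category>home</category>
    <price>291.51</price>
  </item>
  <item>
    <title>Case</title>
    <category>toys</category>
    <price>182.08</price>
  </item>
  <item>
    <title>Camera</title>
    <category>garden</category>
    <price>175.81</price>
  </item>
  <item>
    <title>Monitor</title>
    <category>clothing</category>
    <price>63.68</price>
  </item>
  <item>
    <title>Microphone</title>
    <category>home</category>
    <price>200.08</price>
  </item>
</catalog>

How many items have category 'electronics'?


Scanning <item> elements for <category>electronics</category>:
Count: 0

ANSWER: 0


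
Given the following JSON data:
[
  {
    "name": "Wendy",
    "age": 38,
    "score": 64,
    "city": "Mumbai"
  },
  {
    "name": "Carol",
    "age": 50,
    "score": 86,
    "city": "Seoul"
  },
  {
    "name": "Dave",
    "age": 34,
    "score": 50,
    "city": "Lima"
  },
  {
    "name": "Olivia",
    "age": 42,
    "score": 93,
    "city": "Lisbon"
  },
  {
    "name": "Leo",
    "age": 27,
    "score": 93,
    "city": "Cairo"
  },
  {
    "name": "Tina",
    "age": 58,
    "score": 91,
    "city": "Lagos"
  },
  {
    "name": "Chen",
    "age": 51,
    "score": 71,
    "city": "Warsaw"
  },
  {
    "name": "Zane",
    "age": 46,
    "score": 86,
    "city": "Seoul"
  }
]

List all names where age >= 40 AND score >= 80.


Checking both conditions:
  Wendy (age=38, score=64) -> no
  Carol (age=50, score=86) -> YES
  Dave (age=34, score=50) -> no
  Olivia (age=42, score=93) -> YES
  Leo (age=27, score=93) -> no
  Tina (age=58, score=91) -> YES
  Chen (age=51, score=71) -> no
  Zane (age=46, score=86) -> YES


ANSWER: Carol, Olivia, Tina, Zane


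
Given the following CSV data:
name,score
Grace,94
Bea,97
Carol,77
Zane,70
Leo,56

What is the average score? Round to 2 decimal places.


Scores: 94, 97, 77, 70, 56
Sum = 394
Count = 5
Average = 394 / 5 = 78.80

ANSWER: 78.80


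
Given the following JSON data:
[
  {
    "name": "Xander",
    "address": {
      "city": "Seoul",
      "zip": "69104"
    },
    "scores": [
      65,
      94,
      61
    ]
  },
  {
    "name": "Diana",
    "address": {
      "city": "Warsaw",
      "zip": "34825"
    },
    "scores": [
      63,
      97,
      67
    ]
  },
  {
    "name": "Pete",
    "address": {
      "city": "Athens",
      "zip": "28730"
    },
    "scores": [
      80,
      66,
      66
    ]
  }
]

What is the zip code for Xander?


Path: records[0].address.zip
Value: 69104

ANSWER: 69104


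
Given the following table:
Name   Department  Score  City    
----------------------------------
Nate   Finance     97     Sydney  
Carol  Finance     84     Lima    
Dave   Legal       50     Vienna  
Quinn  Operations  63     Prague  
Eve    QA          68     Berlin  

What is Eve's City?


Row 5: Eve
City = Berlin

ANSWER: Berlin


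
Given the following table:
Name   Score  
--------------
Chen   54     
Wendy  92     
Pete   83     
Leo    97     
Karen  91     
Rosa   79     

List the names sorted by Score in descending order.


Sorting by Score (descending):
  Leo: 97
  Wendy: 92
  Karen: 91
  Pete: 83
  Rosa: 79
  Chen: 54


ANSWER: Leo, Wendy, Karen, Pete, Rosa, Chen


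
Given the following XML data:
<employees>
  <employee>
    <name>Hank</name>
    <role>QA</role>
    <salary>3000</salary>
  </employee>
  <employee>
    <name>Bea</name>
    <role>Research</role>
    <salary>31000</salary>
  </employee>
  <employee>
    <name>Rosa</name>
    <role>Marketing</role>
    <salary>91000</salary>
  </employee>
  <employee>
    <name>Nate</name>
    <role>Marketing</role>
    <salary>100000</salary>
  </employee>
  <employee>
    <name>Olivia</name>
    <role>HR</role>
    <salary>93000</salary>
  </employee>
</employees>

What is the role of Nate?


Searching for <employee> with <name>Nate</name>
Found at position 4
<role>Marketing</role>

ANSWER: Marketing


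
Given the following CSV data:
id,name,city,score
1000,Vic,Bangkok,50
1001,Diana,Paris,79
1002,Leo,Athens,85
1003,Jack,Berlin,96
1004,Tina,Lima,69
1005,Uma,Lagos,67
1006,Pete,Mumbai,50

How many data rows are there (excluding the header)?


Counting rows (excluding header):
Header: id,name,city,score
Data rows: 7

ANSWER: 7


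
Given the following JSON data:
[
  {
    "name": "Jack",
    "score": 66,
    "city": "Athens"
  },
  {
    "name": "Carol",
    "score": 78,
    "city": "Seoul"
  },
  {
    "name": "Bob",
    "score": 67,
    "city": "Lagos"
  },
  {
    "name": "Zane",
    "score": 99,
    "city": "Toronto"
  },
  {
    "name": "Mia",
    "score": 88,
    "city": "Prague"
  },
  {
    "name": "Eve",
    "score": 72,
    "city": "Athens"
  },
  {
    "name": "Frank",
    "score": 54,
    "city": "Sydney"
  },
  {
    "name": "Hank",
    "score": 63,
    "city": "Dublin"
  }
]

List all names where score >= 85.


Filtering records where score >= 85:
  Jack (score=66) -> no
  Carol (score=78) -> no
  Bob (score=67) -> no
  Zane (score=99) -> YES
  Mia (score=88) -> YES
  Eve (score=72) -> no
  Frank (score=54) -> no
  Hank (score=63) -> no


ANSWER: Zane, Mia


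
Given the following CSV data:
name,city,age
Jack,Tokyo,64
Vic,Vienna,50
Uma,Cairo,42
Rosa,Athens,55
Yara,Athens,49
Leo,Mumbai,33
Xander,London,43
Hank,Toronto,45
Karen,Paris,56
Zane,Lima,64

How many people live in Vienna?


Scanning city column for 'Vienna':
  Row 2: Vic -> MATCH
Total matches: 1

ANSWER: 1


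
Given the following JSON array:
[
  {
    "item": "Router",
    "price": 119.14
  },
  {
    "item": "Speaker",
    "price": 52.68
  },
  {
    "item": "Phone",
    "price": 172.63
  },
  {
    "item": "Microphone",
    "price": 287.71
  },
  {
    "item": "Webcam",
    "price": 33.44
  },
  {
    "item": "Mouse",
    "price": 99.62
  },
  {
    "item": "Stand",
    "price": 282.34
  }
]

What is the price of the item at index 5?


Array index 5 -> Mouse
price = 99.62

ANSWER: 99.62


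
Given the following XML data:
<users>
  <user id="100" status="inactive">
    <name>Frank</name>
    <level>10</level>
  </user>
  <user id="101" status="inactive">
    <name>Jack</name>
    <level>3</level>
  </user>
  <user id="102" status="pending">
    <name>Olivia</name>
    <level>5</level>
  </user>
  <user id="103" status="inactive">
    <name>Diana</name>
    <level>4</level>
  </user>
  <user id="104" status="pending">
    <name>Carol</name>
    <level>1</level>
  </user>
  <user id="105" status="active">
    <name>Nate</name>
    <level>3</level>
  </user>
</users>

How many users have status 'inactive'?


Counting users with status='inactive':
  Frank (id=100) -> MATCH
  Jack (id=101) -> MATCH
  Diana (id=103) -> MATCH
Count: 3

ANSWER: 3


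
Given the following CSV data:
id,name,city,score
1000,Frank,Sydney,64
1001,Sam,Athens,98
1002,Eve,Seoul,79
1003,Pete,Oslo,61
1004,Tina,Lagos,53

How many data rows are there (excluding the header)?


Counting rows (excluding header):
Header: id,name,city,score
Data rows: 5

ANSWER: 5


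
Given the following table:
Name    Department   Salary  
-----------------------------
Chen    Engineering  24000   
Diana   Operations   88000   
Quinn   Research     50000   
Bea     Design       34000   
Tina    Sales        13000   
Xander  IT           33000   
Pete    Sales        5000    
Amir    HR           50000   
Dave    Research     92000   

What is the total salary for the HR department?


HR department members:
  Amir: 50000
Total = 50000 = 50000

ANSWER: 50000


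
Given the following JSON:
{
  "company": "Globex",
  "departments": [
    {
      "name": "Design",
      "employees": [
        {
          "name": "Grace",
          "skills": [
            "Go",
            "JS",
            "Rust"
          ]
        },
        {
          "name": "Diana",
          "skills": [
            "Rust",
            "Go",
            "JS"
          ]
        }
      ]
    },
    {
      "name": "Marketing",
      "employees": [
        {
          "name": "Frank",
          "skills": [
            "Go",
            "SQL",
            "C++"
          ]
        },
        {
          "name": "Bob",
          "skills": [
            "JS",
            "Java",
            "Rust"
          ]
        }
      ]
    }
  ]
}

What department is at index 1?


Path: departments[1].name
Value: Marketing

ANSWER: Marketing


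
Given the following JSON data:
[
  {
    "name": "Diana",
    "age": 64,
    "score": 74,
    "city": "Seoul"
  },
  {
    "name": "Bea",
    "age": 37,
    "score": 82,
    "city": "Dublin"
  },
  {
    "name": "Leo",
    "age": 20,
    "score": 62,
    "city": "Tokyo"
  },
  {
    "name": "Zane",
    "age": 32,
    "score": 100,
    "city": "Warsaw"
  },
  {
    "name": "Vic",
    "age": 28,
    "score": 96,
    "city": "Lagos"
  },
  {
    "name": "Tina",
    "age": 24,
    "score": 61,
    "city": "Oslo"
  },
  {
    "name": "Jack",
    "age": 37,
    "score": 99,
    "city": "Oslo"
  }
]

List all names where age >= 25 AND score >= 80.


Checking both conditions:
  Diana (age=64, score=74) -> no
  Bea (age=37, score=82) -> YES
  Leo (age=20, score=62) -> no
  Zane (age=32, score=100) -> YES
  Vic (age=28, score=96) -> YES
  Tina (age=24, score=61) -> no
  Jack (age=37, score=99) -> YES


ANSWER: Bea, Zane, Vic, Jack


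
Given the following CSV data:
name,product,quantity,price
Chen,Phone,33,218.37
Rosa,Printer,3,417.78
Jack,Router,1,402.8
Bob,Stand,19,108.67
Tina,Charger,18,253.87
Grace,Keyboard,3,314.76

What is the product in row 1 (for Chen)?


Row 1: Chen
Column 'product' = Phone

ANSWER: Phone


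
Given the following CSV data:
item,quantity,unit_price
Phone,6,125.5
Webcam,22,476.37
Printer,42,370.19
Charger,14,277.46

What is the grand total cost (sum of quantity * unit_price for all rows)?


Computing row totals:
  Phone: 6 * 125.5 = 753.0
  Webcam: 22 * 476.37 = 10480.14
  Printer: 42 * 370.19 = 15547.98
  Charger: 14 * 277.46 = 3884.44
Grand total = 753.0 + 10480.14 + 15547.98 + 3884.44 = 30665.56

ANSWER: 30665.56


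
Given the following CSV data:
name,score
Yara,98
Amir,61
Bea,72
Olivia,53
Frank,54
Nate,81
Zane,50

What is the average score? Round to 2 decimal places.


Scores: 98, 61, 72, 53, 54, 81, 50
Sum = 469
Count = 7
Average = 469 / 7 = 67.00

ANSWER: 67.00


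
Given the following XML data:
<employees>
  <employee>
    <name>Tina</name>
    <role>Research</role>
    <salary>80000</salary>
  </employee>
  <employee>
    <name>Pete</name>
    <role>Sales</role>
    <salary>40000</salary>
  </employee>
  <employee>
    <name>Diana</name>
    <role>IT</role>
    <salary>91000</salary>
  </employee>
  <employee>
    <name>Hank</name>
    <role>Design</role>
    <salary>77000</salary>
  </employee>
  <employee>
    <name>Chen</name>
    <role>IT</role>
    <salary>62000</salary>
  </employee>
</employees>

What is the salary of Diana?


Searching for <employee> with <name>Diana</name>
Found at position 3
<salary>91000</salary>

ANSWER: 91000


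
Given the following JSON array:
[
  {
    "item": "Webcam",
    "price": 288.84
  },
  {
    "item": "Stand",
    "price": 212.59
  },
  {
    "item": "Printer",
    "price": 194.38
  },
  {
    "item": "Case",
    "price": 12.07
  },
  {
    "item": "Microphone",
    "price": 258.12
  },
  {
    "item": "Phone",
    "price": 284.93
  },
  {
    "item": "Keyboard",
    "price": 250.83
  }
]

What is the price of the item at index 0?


Array index 0 -> Webcam
price = 288.84

ANSWER: 288.84


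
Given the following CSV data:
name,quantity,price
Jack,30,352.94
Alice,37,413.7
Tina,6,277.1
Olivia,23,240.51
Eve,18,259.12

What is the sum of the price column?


Values in 'price' column:
  Row 1: 352.94
  Row 2: 413.7
  Row 3: 277.1
  Row 4: 240.51
  Row 5: 259.12
Sum = 352.94 + 413.7 + 277.1 + 240.51 + 259.12 = 1543.37

ANSWER: 1543.37


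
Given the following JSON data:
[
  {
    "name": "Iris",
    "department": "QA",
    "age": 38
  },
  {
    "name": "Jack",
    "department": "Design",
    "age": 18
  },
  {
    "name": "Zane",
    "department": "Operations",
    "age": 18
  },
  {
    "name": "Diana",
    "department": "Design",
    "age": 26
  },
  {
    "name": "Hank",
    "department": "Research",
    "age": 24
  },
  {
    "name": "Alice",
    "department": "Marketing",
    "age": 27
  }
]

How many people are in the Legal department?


Scanning records for department = Legal
  No matches found
Count: 0

ANSWER: 0


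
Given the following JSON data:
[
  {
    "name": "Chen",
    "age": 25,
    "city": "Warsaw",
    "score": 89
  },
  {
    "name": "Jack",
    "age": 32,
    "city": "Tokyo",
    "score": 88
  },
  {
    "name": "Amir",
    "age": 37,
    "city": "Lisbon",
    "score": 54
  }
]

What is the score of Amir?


Looking up record where name = Amir
Record index: 2
Field 'score' = 54

ANSWER: 54


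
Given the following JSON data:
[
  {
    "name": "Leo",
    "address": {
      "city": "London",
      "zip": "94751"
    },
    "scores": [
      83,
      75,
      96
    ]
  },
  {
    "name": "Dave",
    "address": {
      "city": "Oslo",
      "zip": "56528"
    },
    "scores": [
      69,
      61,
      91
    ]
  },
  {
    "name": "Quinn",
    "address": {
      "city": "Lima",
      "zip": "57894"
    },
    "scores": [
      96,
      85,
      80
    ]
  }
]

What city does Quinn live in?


Path: records[2].address.city
Value: Lima

ANSWER: Lima


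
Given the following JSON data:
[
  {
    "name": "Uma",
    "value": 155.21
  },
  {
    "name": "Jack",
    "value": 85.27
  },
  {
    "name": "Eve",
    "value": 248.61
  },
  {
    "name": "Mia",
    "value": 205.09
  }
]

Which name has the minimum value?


Comparing values:
  Uma: 155.21
  Jack: 85.27
  Eve: 248.61
  Mia: 205.09
Minimum: Jack (85.27)

ANSWER: Jack


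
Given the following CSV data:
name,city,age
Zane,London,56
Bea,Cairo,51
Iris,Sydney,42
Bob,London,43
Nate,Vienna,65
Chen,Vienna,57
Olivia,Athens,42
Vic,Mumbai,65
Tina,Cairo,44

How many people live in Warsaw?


Scanning city column for 'Warsaw':
Total matches: 0

ANSWER: 0


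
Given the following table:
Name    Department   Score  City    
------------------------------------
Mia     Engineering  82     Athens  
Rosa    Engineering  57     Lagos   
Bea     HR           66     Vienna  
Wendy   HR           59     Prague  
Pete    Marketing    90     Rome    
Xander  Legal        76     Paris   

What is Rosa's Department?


Row 2: Rosa
Department = Engineering

ANSWER: Engineering


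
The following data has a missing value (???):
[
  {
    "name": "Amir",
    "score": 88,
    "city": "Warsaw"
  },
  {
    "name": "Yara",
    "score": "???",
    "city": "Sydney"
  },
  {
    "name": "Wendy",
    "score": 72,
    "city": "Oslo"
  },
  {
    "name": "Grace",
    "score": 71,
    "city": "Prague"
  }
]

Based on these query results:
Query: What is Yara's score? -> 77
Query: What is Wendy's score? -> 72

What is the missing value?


The missing value is Yara's score
From query: Yara's score = 77

ANSWER: 77


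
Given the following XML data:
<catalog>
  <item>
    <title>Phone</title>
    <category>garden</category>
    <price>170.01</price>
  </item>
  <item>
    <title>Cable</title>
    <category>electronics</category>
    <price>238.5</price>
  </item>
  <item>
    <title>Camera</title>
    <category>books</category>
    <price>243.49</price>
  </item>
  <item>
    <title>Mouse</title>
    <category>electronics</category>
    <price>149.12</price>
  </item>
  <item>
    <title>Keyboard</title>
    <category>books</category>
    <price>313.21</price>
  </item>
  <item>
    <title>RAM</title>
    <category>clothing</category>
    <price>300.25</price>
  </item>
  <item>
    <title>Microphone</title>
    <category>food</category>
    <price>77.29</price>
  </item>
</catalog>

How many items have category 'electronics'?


Scanning <item> elements for <category>electronics</category>:
  Item 2: Cable -> MATCH
  Item 4: Mouse -> MATCH
Count: 2

ANSWER: 2


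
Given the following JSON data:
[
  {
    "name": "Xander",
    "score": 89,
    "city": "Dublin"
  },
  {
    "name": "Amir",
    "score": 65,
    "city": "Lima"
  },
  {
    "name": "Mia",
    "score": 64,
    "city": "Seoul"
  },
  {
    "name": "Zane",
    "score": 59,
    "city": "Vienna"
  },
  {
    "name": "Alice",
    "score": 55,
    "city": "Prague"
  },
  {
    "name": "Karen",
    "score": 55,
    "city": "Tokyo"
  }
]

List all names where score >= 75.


Filtering records where score >= 75:
  Xander (score=89) -> YES
  Amir (score=65) -> no
  Mia (score=64) -> no
  Zane (score=59) -> no
  Alice (score=55) -> no
  Karen (score=55) -> no


ANSWER: Xander


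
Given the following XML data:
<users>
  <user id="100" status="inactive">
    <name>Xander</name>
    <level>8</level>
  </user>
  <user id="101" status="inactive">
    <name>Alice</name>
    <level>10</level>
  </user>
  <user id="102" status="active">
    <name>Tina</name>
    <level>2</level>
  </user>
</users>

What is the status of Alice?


Finding user with name = Alice
user id="101" status="inactive"

ANSWER: inactive


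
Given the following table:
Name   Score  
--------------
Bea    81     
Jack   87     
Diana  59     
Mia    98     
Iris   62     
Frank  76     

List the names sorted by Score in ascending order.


Sorting by Score (ascending):
  Diana: 59
  Iris: 62
  Frank: 76
  Bea: 81
  Jack: 87
  Mia: 98


ANSWER: Diana, Iris, Frank, Bea, Jack, Mia


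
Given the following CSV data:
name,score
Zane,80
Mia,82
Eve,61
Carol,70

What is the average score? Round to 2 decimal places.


Scores: 80, 82, 61, 70
Sum = 293
Count = 4
Average = 293 / 4 = 73.25

ANSWER: 73.25


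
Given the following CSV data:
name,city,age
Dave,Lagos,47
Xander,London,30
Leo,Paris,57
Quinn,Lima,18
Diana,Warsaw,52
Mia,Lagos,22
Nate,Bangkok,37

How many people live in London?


Scanning city column for 'London':
  Row 2: Xander -> MATCH
Total matches: 1

ANSWER: 1


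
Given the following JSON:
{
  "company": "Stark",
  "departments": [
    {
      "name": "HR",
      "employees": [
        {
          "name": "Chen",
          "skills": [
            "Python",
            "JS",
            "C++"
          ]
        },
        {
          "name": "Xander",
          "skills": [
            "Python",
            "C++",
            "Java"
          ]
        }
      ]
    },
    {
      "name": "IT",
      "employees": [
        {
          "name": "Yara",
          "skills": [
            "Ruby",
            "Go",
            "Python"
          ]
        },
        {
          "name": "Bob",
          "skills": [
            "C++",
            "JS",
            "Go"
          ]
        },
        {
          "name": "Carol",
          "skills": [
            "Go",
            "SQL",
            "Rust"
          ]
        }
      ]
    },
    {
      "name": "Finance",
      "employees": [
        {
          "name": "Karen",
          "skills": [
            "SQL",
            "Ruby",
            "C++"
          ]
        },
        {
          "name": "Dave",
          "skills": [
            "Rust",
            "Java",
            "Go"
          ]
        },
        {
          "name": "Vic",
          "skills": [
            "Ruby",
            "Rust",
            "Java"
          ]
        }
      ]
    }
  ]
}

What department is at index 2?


Path: departments[2].name
Value: Finance

ANSWER: Finance


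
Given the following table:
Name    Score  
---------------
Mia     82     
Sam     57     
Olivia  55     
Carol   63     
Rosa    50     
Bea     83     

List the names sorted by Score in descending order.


Sorting by Score (descending):
  Bea: 83
  Mia: 82
  Carol: 63
  Sam: 57
  Olivia: 55
  Rosa: 50


ANSWER: Bea, Mia, Carol, Sam, Olivia, Rosa


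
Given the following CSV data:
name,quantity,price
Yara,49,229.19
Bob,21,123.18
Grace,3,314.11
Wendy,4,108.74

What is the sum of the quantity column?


Values in 'quantity' column:
  Row 1: 49
  Row 2: 21
  Row 3: 3
  Row 4: 4
Sum = 49 + 21 + 3 + 4 = 77

ANSWER: 77


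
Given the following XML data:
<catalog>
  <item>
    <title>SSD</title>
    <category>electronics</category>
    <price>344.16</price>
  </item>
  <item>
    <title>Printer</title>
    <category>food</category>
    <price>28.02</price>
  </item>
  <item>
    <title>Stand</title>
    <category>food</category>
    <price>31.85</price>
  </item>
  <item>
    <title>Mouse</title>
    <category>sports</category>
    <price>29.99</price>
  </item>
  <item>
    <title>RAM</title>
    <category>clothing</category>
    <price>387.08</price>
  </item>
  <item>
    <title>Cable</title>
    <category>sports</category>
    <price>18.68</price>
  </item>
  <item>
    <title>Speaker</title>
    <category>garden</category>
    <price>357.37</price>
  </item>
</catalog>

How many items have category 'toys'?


Scanning <item> elements for <category>toys</category>:
Count: 0

ANSWER: 0


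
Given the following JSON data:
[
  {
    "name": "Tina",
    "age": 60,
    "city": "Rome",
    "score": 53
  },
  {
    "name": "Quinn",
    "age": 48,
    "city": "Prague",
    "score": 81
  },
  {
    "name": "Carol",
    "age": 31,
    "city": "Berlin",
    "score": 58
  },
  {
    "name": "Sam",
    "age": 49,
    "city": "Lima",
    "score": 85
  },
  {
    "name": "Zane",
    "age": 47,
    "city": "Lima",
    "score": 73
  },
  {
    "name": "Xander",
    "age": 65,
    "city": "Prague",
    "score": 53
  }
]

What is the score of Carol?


Looking up record where name = Carol
Record index: 2
Field 'score' = 58

ANSWER: 58


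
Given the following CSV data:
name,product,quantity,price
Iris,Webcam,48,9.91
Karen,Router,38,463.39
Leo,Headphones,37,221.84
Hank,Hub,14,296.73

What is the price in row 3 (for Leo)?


Row 3: Leo
Column 'price' = 221.84

ANSWER: 221.84


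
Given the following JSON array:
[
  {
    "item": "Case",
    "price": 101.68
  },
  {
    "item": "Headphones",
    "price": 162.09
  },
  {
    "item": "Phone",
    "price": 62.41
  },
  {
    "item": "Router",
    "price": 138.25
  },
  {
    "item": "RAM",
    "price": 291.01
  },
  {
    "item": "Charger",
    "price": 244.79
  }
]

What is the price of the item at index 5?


Array index 5 -> Charger
price = 244.79

ANSWER: 244.79


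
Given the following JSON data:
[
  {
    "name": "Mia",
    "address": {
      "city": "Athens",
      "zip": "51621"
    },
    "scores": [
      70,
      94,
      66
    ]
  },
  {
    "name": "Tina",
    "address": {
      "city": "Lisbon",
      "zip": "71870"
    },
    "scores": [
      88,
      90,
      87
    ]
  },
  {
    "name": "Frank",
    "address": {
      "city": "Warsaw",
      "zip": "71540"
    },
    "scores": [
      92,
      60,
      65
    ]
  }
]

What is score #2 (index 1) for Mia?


Path: records[0].scores[1]
Value: 94

ANSWER: 94


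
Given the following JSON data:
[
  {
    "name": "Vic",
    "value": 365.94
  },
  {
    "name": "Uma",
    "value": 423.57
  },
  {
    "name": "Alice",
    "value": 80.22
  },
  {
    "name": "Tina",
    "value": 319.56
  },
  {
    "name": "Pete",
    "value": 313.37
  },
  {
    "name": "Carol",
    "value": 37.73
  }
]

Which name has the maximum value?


Comparing values:
  Vic: 365.94
  Uma: 423.57
  Alice: 80.22
  Tina: 319.56
  Pete: 313.37
  Carol: 37.73
Maximum: Uma (423.57)

ANSWER: Uma


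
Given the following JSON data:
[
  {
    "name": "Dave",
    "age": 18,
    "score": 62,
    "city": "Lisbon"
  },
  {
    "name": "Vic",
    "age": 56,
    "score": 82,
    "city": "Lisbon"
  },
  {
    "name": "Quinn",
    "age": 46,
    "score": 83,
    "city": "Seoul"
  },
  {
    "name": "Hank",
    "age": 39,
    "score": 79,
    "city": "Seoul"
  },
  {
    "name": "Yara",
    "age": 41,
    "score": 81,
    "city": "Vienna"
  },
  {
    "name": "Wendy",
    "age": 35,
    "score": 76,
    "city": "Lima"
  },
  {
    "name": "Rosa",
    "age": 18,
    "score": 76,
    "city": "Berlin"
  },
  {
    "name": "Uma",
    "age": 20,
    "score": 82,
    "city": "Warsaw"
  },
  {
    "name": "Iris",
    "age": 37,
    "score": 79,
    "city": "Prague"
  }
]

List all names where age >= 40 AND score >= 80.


Checking both conditions:
  Dave (age=18, score=62) -> no
  Vic (age=56, score=82) -> YES
  Quinn (age=46, score=83) -> YES
  Hank (age=39, score=79) -> no
  Yara (age=41, score=81) -> YES
  Wendy (age=35, score=76) -> no
  Rosa (age=18, score=76) -> no
  Uma (age=20, score=82) -> no
  Iris (age=37, score=79) -> no


ANSWER: Vic, Quinn, Yara


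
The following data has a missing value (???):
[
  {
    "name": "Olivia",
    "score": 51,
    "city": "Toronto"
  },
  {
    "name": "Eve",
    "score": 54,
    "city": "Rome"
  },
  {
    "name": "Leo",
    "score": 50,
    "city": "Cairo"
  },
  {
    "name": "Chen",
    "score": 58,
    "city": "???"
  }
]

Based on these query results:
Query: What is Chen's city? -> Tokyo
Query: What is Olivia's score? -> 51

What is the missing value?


The missing value is Chen's city
From query: Chen's city = Tokyo

ANSWER: Tokyo


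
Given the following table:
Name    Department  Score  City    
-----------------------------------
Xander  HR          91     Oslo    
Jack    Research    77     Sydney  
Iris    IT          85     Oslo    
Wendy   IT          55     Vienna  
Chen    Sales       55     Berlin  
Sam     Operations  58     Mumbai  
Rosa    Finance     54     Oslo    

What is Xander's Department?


Row 1: Xander
Department = HR

ANSWER: HR


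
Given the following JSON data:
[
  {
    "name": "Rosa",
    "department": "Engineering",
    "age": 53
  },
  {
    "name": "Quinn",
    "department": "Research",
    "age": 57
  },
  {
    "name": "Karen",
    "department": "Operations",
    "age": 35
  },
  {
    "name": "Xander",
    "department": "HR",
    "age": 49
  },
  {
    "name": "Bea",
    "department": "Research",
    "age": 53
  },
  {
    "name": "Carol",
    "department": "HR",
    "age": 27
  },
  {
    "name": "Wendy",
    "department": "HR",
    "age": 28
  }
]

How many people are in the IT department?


Scanning records for department = IT
  No matches found
Count: 0

ANSWER: 0


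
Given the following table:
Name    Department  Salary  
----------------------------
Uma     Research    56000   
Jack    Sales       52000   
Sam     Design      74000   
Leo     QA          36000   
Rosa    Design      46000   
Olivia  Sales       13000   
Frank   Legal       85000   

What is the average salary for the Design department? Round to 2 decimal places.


Design department members:
  Sam: 74000
  Rosa: 46000
Sum = 120000
Count = 2
Average = 120000 / 2 = 60000.00

ANSWER: 60000.00


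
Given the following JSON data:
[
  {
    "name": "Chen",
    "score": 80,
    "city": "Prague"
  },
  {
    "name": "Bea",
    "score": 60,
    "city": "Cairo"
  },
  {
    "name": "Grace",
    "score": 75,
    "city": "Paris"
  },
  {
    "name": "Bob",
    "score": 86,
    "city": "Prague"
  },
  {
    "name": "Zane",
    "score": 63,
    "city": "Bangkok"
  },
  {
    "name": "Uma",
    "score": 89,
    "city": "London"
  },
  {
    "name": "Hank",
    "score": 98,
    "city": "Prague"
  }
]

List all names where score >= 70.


Filtering records where score >= 70:
  Chen (score=80) -> YES
  Bea (score=60) -> no
  Grace (score=75) -> YES
  Bob (score=86) -> YES
  Zane (score=63) -> no
  Uma (score=89) -> YES
  Hank (score=98) -> YES


ANSWER: Chen, Grace, Bob, Uma, Hank


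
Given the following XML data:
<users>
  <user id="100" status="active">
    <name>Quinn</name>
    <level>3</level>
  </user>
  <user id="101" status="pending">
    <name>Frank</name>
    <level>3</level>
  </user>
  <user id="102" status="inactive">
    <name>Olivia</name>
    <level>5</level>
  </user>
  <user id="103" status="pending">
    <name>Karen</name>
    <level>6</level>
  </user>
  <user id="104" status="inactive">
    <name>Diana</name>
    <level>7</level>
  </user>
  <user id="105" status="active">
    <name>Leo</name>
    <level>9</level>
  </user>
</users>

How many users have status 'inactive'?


Counting users with status='inactive':
  Olivia (id=102) -> MATCH
  Diana (id=104) -> MATCH
Count: 2

ANSWER: 2


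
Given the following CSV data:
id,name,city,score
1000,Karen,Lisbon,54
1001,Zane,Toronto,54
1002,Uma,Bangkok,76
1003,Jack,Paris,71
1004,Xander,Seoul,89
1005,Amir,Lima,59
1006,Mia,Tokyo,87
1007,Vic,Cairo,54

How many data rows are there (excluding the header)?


Counting rows (excluding header):
Header: id,name,city,score
Data rows: 8

ANSWER: 8


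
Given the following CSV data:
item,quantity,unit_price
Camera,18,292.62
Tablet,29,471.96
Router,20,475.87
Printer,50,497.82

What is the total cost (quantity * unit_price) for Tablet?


Row: Tablet
quantity = 29
unit_price = 471.96
total = 29 * 471.96 = 13686.84

ANSWER: 13686.84


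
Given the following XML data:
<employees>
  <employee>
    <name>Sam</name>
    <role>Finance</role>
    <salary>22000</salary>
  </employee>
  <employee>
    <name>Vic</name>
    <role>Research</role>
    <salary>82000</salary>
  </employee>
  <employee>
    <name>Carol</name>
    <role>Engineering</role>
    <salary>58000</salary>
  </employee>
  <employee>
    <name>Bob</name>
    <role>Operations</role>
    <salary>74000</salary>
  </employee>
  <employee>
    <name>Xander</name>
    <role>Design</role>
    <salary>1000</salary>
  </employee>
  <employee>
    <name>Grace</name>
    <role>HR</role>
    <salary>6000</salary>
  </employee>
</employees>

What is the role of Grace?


Searching for <employee> with <name>Grace</name>
Found at position 6
<role>HR</role>

ANSWER: HR


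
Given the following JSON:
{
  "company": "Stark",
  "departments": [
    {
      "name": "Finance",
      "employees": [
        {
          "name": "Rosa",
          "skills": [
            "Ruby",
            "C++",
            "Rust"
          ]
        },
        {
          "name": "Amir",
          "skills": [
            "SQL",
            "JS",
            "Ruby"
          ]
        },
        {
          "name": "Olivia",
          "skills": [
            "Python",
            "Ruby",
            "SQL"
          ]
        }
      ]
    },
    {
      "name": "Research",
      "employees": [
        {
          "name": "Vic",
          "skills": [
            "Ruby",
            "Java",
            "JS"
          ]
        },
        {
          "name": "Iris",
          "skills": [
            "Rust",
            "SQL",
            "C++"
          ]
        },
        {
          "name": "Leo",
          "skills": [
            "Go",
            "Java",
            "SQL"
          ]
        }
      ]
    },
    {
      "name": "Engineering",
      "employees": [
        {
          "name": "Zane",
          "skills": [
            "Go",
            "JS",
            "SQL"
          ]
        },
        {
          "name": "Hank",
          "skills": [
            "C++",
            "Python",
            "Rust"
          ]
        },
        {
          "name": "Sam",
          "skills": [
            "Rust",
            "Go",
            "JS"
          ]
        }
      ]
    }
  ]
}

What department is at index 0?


Path: departments[0].name
Value: Finance

ANSWER: Finance


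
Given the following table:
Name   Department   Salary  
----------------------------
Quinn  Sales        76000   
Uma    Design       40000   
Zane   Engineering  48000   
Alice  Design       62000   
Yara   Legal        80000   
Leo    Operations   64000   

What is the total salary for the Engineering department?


Engineering department members:
  Zane: 48000
Total = 48000 = 48000

ANSWER: 48000


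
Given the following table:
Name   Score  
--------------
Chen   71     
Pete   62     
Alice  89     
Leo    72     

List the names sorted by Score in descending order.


Sorting by Score (descending):
  Alice: 89
  Leo: 72
  Chen: 71
  Pete: 62


ANSWER: Alice, Leo, Chen, Pete


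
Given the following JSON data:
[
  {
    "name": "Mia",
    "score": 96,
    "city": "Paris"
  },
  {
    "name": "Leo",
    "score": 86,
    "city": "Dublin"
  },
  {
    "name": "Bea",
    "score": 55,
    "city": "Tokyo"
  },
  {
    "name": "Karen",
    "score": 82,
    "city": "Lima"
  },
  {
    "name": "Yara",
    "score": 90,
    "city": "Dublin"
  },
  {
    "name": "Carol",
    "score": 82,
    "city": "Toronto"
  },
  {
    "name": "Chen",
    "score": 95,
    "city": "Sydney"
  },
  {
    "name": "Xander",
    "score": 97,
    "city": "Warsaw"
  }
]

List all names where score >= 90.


Filtering records where score >= 90:
  Mia (score=96) -> YES
  Leo (score=86) -> no
  Bea (score=55) -> no
  Karen (score=82) -> no
  Yara (score=90) -> YES
  Carol (score=82) -> no
  Chen (score=95) -> YES
  Xander (score=97) -> YES


ANSWER: Mia, Yara, Chen, Xander
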